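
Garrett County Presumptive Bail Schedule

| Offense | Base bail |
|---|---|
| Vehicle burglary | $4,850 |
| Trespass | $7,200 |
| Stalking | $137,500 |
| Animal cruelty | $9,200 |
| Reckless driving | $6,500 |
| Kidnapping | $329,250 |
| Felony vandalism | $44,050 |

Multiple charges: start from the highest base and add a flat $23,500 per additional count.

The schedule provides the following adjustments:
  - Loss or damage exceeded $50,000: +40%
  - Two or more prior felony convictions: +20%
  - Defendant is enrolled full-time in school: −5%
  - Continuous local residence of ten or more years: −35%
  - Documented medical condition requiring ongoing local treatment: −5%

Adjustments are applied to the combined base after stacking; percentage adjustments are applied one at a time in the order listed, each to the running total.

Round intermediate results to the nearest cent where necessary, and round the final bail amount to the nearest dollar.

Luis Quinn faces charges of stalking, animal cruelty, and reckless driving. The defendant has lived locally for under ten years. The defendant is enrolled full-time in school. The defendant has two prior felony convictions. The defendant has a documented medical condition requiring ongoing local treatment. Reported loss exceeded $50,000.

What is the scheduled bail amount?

Base amounts from the schedule: stalking $137,500; animal cruelty $9,200; reckless driving $6,500.
Stacking rule: highest base plus $23,500 per additional charge. Highest is stalking at $137,500; 2 additional charges → +$47,000. Combined base = $184,500.
Loss or damage exceeded $50,000 (+40%): $184,500 × 1.4 = $258,300.
Two or more prior felony convictions (+20%): $258,300 × 1.2 = $309,960.
Defendant is enrolled full-time in school (−5%): $309,960 × 0.95 = $294,462.
Documented medical condition requiring ongoing local treatment (−5%): $294,462 × 0.95 = $279,738.90.
Rounded to the nearest dollar: $279,739.

$279,739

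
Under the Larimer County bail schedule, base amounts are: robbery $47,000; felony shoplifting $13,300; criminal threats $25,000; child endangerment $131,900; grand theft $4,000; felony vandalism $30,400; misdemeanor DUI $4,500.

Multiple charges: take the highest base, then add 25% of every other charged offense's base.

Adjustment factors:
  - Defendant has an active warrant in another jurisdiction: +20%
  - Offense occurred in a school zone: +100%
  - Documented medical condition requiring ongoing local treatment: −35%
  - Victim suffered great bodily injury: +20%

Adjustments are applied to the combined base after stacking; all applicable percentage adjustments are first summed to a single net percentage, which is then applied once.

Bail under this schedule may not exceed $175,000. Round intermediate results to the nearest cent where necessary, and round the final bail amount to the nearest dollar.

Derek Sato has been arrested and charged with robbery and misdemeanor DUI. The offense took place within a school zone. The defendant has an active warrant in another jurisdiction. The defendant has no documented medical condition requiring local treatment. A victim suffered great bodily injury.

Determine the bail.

$115,500

Base amounts from the schedule: robbery $47,000; misdemeanor DUI $4,500.
Stacking rule: highest base plus 25% of each additional charge. Highest is robbery at $47,000. Additional: $4,500 × 25% = $1,125. Combined base = $47,000 + $1,125 = $48,125.
Net percentage adjustment: +20% +100% +20% = +140%. $48,125 × 2.4 = $115,500.
$115,500 is within the $175,000 maximum.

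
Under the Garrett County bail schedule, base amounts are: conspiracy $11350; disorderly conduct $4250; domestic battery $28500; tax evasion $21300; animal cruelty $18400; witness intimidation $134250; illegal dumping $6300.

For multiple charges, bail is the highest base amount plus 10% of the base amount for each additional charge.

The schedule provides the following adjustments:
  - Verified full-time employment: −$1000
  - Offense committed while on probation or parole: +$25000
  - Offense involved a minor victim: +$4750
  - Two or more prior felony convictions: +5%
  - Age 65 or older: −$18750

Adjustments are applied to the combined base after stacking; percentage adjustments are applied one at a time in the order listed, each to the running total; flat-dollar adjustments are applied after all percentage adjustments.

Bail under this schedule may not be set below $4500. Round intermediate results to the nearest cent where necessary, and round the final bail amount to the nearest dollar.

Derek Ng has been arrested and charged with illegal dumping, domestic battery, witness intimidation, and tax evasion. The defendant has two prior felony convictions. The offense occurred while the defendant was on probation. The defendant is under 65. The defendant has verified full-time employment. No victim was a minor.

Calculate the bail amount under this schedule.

$170853

Base amounts from the schedule: illegal dumping $6300; domestic battery $28500; witness intimidation $134250; tax evasion $21300.
Stacking rule: highest base plus 10% of each additional charge. Highest is witness intimidation at $134250. Additional: $6300 × 10% = $630; $28500 × 10% = $2850; $21300 × 10% = $2130. Combined base = $134250 + $5610 = $139860.
Two or more prior felony convictions (+5%): $139860 × 1.05 = $146853.
Verified full-time employment (−$1000 flat): $146853 − $1000 = $145853.
Offense committed while on probation or parole (+$25000 flat): $145853 + $25000 = $170853.
$170853 is at or above the $4500 minimum.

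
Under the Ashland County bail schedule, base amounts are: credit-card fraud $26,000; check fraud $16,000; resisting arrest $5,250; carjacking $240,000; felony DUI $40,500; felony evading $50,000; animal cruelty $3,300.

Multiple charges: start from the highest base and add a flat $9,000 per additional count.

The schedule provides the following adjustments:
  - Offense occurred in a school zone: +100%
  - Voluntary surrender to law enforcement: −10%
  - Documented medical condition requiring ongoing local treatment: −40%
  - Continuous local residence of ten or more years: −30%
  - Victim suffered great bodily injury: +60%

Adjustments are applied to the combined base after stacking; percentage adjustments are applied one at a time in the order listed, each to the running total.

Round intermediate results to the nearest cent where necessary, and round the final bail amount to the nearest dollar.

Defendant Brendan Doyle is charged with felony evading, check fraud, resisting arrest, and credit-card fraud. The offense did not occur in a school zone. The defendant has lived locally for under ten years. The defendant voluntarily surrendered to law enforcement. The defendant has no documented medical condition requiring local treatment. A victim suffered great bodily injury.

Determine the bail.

Base amounts from the schedule: felony evading $50,000; check fraud $16,000; resisting arrest $5,250; credit-card fraud $26,000.
Stacking rule: highest base plus $9,000 per additional charge. Highest is felony evading at $50,000; 3 additional charges → +$27,000. Combined base = $77,000.
Voluntary surrender to law enforcement (−10%): $77,000 × 0.9 = $69,300.
Victim suffered great bodily injury (+60%): $69,300 × 1.6 = $110,880.

$110,880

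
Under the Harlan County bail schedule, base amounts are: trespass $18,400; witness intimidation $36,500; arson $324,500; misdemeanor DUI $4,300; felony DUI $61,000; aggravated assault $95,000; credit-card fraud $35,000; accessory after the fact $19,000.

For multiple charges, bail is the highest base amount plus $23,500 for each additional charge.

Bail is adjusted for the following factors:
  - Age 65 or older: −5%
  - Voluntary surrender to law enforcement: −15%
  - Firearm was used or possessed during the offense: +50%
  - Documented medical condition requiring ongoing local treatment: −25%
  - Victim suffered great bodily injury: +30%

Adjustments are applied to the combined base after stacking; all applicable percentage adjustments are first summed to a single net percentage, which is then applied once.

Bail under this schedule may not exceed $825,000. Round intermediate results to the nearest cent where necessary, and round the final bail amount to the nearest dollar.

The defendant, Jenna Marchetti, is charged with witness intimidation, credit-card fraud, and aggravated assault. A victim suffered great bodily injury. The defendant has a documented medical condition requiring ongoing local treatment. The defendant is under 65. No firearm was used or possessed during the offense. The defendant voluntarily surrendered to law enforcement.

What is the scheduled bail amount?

$127,800

Base amounts from the schedule: witness intimidation $36,500; credit-card fraud $35,000; aggravated assault $95,000.
Stacking rule: highest base plus $23,500 per additional charge. Highest is aggravated assault at $95,000; 2 additional charges → +$47,000. Combined base = $142,000.
Net percentage adjustment: −15% −25% +30% = −10%. $142,000 × 0.9 = $127,800.
$127,800 is within the $825,000 maximum.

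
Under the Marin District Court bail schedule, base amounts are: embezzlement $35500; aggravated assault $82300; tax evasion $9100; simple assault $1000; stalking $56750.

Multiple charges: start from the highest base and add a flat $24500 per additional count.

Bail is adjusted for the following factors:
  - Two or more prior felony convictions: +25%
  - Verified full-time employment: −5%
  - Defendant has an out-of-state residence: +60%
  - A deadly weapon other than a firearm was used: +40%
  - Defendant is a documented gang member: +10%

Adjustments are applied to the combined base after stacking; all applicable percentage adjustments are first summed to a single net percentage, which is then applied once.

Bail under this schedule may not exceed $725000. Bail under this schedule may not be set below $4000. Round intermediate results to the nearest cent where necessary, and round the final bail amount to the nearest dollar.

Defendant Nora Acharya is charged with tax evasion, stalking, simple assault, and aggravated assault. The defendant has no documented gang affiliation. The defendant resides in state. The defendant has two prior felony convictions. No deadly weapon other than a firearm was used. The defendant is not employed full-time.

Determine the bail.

$194750

Base amounts from the schedule: tax evasion $9100; stalking $56750; simple assault $1000; aggravated assault $82300.
Stacking rule: highest base plus $24500 per additional charge. Highest is aggravated assault at $82300; 3 additional charges → +$73500. Combined base = $155800.
Two or more prior felony convictions (+25%): $155800 × 1.25 = $194750.
$194750 is within the $725000 maximum.
$194750 is at or above the $4000 minimum.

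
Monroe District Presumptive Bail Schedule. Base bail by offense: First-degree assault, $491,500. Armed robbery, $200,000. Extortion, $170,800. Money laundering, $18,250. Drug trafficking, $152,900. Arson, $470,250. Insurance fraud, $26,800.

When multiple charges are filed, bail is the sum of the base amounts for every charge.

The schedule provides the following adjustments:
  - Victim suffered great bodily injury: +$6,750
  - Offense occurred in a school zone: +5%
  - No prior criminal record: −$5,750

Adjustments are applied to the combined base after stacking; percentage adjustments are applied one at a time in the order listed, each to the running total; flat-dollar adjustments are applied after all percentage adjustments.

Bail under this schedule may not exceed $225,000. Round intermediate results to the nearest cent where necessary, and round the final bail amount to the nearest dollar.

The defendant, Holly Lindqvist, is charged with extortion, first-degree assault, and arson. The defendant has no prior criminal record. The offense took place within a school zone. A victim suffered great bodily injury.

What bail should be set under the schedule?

$225,000

Base amounts from the schedule: extortion $170,800; first-degree assault $491,500; arson $470,250.
Stacking rule: sum of all bases. $170,800 + $491,500 + $470,250 = $1,132,550.
Offense occurred in a school zone (+5%): $1,132,550 × 1.05 = $1,189,177.50.
Victim suffered great bodily injury (+$6,750 flat): $1,189,177.50 + $6,750 = $1,195,927.50.
No prior criminal record (−$5,750 flat): $1,195,927.50 − $5,750 = $1,190,177.50.
Result $1,190,177.50 exceeds the maximum of $225,000; bail is capped at $225,000.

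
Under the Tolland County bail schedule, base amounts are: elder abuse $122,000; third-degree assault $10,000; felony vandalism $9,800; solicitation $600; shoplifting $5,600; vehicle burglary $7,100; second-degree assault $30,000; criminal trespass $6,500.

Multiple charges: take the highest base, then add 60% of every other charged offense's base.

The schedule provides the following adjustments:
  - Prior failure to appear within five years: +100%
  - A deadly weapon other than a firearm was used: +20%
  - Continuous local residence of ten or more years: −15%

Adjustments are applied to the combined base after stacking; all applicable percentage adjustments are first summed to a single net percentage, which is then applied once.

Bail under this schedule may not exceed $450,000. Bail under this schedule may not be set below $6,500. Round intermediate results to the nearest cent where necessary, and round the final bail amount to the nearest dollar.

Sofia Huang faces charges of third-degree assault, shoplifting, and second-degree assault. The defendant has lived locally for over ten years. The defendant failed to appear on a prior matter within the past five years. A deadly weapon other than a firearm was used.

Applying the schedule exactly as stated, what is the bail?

$80,688

Base amounts from the schedule: third-degree assault $10,000; shoplifting $5,600; second-degree assault $30,000.
Stacking rule: highest base plus 60% of each additional charge. Highest is second-degree assault at $30,000. Additional: $10,000 × 60% = $6,000; $5,600 × 60% = $3,360. Combined base = $30,000 + $9,360 = $39,360.
Net percentage adjustment: +100% +20% −15% = +105%. $39,360 × 2.05 = $80,688.
$80,688 is within the $450,000 maximum.
$80,688 is at or above the $6,500 minimum.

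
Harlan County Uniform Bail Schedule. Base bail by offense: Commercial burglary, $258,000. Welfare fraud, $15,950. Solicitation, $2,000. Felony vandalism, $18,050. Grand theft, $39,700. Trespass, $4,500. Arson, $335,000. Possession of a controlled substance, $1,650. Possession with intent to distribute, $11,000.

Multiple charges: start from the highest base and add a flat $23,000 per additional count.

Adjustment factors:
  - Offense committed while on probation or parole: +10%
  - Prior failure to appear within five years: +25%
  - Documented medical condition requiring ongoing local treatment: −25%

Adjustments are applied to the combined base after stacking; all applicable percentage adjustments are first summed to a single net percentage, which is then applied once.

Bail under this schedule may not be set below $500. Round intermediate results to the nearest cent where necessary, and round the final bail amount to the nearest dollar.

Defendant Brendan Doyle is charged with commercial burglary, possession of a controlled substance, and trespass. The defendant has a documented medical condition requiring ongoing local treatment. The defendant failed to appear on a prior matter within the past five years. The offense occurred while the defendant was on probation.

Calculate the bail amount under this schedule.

$334,400

Base amounts from the schedule: commercial burglary $258,000; possession of a controlled substance $1,650; trespass $4,500.
Stacking rule: highest base plus $23,000 per additional charge. Highest is commercial burglary at $258,000; 2 additional charges → +$46,000. Combined base = $304,000.
Net percentage adjustment: +10% +25% −25% = +10%. $304,000 × 1.1 = $334,400.
$334,400 is at or above the $500 minimum.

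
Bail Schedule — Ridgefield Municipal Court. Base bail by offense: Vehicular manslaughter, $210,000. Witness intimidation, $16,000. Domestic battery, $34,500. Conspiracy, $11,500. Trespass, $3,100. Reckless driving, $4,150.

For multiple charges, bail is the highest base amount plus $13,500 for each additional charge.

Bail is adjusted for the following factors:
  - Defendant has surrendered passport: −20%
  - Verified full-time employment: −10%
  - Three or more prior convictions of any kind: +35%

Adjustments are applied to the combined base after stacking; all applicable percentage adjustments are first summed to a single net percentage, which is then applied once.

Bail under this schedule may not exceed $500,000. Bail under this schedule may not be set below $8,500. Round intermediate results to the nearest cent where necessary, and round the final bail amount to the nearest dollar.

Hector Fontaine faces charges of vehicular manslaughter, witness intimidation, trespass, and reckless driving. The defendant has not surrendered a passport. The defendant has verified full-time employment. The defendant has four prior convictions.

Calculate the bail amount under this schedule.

$313,125

Base amounts from the schedule: vehicular manslaughter $210,000; witness intimidation $16,000; trespass $3,100; reckless driving $4,150.
Stacking rule: highest base plus $13,500 per additional charge. Highest is vehicular manslaughter at $210,000; 3 additional charges → +$40,500. Combined base = $250,500.
Net percentage adjustment: −10% +35% = +25%. $250,500 × 1.25 = $313,125.
$313,125 is within the $500,000 maximum.
$313,125 is at or above the $8,500 minimum.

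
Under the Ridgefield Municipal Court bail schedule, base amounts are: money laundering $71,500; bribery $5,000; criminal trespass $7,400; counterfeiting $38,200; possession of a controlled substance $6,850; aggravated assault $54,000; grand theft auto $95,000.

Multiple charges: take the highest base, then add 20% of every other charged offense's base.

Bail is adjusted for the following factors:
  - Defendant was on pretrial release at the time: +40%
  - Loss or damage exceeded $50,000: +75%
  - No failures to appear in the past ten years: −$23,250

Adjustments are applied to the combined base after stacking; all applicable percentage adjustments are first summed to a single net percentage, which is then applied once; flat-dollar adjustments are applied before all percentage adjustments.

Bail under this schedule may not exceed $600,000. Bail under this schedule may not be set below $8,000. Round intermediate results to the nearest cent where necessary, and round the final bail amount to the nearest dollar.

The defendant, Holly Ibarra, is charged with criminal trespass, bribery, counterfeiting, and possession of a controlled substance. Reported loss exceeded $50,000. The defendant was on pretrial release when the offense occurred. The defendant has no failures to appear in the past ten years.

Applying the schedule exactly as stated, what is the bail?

$40,420

Base amounts from the schedule: criminal trespass $7,400; bribery $5,000; counterfeiting $38,200; possession of a controlled substance $6,850.
Stacking rule: highest base plus 20% of each additional charge. Highest is counterfeiting at $38,200. Additional: $7,400 × 20% = $1,480; $5,000 × 20% = $1,000; $6,850 × 20% = $1,370. Combined base = $38,200 + $3,850 = $42,050.
No failures to appear in the past ten years (−$23,250 flat): $42,050 − $23,250 = $18,800.
Net percentage adjustment: +40% +75% = +115%. $18,800 × 2.15 = $40,420.
$40,420 is within the $600,000 maximum.
$40,420 is at or above the $8,000 minimum.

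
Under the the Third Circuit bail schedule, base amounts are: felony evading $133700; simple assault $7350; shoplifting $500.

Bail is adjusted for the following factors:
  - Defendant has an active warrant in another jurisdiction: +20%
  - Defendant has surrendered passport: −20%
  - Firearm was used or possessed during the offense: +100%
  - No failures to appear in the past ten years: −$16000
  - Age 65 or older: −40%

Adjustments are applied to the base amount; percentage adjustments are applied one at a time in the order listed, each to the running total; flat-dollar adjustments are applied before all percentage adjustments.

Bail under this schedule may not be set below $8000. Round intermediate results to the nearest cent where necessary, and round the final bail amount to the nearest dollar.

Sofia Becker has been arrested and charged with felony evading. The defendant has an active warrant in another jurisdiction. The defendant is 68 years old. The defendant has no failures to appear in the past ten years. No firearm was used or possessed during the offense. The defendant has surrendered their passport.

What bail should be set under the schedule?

Base amounts from the schedule: felony evading $133700.
Single charge. Combined base = $133700.
No failures to appear in the past ten years (−$16000 flat): $133700 − $16000 = $117700.
Defendant has an active warrant in another jurisdiction (+20%): $117700 × 1.2 = $141240.
Defendant has surrendered passport (−20%): $141240 × 0.8 = $112992.
Age 65 or older (−40%): $112992 × 0.6 = $67795.20.
$67795.20 is at or above the $8000 minimum.
Rounded to the nearest dollar: $67795.

$67795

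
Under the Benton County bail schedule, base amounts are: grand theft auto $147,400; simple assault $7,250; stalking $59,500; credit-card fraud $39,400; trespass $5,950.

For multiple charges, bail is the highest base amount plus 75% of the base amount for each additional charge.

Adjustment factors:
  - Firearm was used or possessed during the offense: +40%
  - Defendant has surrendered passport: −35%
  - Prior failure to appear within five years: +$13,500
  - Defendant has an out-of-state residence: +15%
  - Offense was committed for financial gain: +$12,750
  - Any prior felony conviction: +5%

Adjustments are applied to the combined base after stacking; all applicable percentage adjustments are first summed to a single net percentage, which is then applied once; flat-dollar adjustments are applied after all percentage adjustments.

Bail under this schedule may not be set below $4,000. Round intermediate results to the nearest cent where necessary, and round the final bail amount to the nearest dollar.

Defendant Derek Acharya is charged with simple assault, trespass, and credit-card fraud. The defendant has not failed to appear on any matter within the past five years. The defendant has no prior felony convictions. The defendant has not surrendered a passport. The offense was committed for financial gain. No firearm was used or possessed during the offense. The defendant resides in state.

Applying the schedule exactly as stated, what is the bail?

Base amounts from the schedule: simple assault $7,250; trespass $5,950; credit-card fraud $39,400.
Stacking rule: highest base plus 75% of each additional charge. Highest is credit-card fraud at $39,400. Additional: $7,250 × 75% = $5,437.50; $5,950 × 75% = $4,462.50. Combined base = $39,400 + $9,900 = $49,300.
Offense was committed for financial gain (+$12,750 flat): $49,300 + $12,750 = $62,050.
$62,050 is at or above the $4,000 minimum.

$62,050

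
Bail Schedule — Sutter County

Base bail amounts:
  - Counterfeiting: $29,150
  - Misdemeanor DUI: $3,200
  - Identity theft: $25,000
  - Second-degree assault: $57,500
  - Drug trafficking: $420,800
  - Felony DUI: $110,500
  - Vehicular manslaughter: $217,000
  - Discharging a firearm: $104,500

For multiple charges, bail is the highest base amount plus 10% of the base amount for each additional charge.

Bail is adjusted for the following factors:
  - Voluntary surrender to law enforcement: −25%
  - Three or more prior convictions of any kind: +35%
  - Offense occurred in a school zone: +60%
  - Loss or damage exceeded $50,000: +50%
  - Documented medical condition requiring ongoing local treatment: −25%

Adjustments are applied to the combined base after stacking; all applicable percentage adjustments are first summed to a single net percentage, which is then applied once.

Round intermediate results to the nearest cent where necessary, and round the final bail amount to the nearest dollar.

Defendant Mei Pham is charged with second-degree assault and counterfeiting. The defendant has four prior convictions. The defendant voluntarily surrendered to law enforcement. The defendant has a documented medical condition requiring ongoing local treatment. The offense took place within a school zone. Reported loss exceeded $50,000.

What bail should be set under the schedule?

$117,809

Base amounts from the schedule: second-degree assault $57,500; counterfeiting $29,150.
Stacking rule: highest base plus 10% of each additional charge. Highest is second-degree assault at $57,500. Additional: $29,150 × 10% = $2,915. Combined base = $57,500 + $2,915 = $60,415.
Net percentage adjustment: −25% +35% +60% +50% −25% = +95%. $60,415 × 1.95 = $117,809.25.
Rounded to the nearest dollar: $117,809.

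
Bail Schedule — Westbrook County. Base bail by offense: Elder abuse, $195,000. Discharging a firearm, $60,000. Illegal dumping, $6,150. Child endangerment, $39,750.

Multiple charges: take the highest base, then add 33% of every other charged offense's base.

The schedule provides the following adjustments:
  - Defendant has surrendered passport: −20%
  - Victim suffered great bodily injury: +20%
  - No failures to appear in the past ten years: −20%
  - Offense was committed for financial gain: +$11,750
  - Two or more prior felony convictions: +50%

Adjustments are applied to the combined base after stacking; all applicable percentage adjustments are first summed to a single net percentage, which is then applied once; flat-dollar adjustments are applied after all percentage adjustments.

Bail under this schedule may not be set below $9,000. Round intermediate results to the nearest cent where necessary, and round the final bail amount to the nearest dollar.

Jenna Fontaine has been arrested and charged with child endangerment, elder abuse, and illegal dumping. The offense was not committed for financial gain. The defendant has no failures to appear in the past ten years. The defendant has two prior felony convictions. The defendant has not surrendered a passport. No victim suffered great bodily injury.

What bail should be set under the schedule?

Base amounts from the schedule: child endangerment $39,750; elder abuse $195,000; illegal dumping $6,150.
Stacking rule: highest base plus 33% of each additional charge. Highest is elder abuse at $195,000. Additional: $39,750 × 33% = $13,117.50; $6,150 × 33% = $2,029.50. Combined base = $195,000 + $15,147 = $210,147.
Net percentage adjustment: −20% +50% = +30%. $210,147 × 1.3 = $273,191.10.
$273,191.10 is at or above the $9,000 minimum.
Rounded to the nearest dollar: $273,191.

$273,191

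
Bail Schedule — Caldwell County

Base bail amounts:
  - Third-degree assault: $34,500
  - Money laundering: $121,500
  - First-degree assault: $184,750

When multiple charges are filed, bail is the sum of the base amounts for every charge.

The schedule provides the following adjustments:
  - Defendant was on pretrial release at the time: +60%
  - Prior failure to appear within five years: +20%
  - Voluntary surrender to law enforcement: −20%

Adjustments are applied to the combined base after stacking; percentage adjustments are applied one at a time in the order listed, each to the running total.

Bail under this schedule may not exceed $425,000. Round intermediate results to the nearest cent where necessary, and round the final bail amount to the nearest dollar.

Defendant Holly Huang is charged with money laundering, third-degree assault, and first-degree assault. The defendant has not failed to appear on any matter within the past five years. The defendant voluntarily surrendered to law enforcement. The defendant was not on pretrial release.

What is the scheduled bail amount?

$272,600

Base amounts from the schedule: money laundering $121,500; third-degree assault $34,500; first-degree assault $184,750.
Stacking rule: sum of all bases. $121,500 + $34,500 + $184,750 = $340,750.
Voluntary surrender to law enforcement (−20%): $340,750 × 0.8 = $272,600.
$272,600 is within the $425,000 maximum.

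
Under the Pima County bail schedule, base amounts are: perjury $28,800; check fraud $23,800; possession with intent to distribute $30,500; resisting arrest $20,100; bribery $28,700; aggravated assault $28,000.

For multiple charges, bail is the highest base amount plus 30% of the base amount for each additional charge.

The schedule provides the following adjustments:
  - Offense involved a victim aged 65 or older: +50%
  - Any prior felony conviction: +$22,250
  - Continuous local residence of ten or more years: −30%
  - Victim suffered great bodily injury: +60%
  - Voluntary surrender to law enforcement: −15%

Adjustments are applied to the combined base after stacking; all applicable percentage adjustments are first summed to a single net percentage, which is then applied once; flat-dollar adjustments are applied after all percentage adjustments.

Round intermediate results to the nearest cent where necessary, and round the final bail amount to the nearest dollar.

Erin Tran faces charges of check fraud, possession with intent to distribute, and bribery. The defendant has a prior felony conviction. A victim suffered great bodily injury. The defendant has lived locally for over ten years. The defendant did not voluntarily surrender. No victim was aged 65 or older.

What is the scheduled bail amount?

Base amounts from the schedule: check fraud $23,800; possession with intent to distribute $30,500; bribery $28,700.
Stacking rule: highest base plus 30% of each additional charge. Highest is possession with intent to distribute at $30,500. Additional: $23,800 × 30% = $7,140; $28,700 × 30% = $8,610. Combined base = $30,500 + $15,750 = $46,250.
Net percentage adjustment: −30% +60% = +30%. $46,250 × 1.3 = $60,125.
Any prior felony conviction (+$22,250 flat): $60,125 + $22,250 = $82,375.

$82,375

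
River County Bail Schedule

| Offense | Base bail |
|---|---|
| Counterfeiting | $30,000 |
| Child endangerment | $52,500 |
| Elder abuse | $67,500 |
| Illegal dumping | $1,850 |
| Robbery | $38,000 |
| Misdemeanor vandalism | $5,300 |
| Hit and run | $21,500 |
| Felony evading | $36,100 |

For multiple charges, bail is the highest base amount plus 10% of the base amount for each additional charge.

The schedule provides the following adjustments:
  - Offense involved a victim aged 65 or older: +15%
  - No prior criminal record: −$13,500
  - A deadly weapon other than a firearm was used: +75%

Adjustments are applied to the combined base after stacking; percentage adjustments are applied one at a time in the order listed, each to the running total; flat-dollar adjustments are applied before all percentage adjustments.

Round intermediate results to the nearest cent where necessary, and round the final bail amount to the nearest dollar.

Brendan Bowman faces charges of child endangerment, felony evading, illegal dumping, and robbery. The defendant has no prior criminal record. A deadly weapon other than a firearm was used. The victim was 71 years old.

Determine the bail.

$93,772

Base amounts from the schedule: child endangerment $52,500; felony evading $36,100; illegal dumping $1,850; robbery $38,000.
Stacking rule: highest base plus 10% of each additional charge. Highest is child endangerment at $52,500. Additional: $36,100 × 10% = $3,610; $1,850 × 10% = $185; $38,000 × 10% = $3,800. Combined base = $52,500 + $7,595 = $60,095.
No prior criminal record (−$13,500 flat): $60,095 − $13,500 = $46,595.
Offense involved a victim aged 65 or older (+15%): $46,595 × 1.15 = $53,584.25.
A deadly weapon other than a firearm was used (+75%): $53,584.25 × 1.75 = $93,772.44.
Rounded to the nearest dollar: $93,772.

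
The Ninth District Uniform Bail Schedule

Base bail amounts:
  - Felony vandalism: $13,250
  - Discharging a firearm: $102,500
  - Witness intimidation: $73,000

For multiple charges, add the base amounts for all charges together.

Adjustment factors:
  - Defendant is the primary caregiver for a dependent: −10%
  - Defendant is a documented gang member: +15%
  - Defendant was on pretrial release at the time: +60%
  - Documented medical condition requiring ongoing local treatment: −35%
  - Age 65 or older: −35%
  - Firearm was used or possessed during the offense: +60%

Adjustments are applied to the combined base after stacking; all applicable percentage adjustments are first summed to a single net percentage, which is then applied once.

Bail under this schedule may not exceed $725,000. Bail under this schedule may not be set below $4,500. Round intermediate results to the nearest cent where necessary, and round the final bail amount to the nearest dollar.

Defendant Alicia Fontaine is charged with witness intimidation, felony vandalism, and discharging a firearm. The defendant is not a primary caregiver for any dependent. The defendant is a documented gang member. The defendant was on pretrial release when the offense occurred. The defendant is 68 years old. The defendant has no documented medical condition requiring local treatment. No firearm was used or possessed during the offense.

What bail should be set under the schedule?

Base amounts from the schedule: witness intimidation $73,000; felony vandalism $13,250; discharging a firearm $102,500.
Stacking rule: sum of all bases. $73,000 + $13,250 + $102,500 = $188,750.
Net percentage adjustment: +15% +60% −35% = +40%. $188,750 × 1.4 = $264,250.
$264,250 is within the $725,000 maximum.
$264,250 is at or above the $4,500 minimum.

$264,250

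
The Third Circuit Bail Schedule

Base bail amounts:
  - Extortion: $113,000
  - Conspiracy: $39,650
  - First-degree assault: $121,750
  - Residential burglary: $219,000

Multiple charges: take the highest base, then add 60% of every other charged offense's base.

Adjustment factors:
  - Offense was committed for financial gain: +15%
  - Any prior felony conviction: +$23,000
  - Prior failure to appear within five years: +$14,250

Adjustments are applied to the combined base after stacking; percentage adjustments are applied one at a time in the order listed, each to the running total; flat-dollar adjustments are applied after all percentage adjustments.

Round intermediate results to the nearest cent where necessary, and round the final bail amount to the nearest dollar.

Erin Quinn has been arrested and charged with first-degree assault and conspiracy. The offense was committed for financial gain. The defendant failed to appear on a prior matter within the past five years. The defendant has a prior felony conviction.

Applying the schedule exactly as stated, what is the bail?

Base amounts from the schedule: first-degree assault $121,750; conspiracy $39,650.
Stacking rule: highest base plus 60% of each additional charge. Highest is first-degree assault at $121,750. Additional: $39,650 × 60% = $23,790. Combined base = $121,750 + $23,790 = $145,540.
Offense was committed for financial gain (+15%): $145,540 × 1.15 = $167,371.
Any prior felony conviction (+$23,000 flat): $167,371 + $23,000 = $190,371.
Prior failure to appear within five years (+$14,250 flat): $190,371 + $14,250 = $204,621.

$204,621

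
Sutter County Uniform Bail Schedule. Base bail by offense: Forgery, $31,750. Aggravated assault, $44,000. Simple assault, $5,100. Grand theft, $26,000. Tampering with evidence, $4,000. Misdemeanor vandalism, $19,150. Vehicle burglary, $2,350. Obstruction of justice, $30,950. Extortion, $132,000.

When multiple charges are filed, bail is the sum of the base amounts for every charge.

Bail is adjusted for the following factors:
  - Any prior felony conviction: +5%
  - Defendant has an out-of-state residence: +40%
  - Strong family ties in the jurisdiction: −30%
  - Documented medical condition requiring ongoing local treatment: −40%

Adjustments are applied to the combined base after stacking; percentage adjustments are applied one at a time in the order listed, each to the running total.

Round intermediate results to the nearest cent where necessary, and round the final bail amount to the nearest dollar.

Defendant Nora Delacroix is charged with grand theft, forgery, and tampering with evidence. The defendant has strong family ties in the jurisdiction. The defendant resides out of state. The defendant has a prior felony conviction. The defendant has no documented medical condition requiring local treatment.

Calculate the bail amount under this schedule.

$63,541

Base amounts from the schedule: grand theft $26,000; forgery $31,750; tampering with evidence $4,000.
Stacking rule: sum of all bases. $26,000 + $31,750 + $4,000 = $61,750.
Any prior felony conviction (+5%): $61,750 × 1.05 = $64,837.50.
Defendant has an out-of-state residence (+40%): $64,837.50 × 1.4 = $90,772.50.
Strong family ties in the jurisdiction (−30%): $90,772.50 × 0.7 = $63,540.75.
Rounded to the nearest dollar: $63,541.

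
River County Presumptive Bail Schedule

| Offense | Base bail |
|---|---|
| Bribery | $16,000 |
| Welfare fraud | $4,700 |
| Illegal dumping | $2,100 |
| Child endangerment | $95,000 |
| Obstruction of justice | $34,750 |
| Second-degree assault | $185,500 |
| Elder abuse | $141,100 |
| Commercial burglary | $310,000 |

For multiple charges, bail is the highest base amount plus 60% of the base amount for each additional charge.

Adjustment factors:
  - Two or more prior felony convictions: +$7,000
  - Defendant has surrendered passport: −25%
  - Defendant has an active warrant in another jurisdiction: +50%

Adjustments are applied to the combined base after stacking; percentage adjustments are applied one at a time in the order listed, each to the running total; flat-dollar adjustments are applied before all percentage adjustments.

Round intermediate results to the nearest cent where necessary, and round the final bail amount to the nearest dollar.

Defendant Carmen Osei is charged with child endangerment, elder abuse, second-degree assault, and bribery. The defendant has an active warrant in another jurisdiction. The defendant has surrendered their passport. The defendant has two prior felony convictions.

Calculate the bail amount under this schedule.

$386,730

Base amounts from the schedule: child endangerment $95,000; elder abuse $141,100; second-degree assault $185,500; bribery $16,000.
Stacking rule: highest base plus 60% of each additional charge. Highest is second-degree assault at $185,500. Additional: $95,000 × 60% = $57,000; $141,100 × 60% = $84,660; $16,000 × 60% = $9,600. Combined base = $185,500 + $151,260 = $336,760.
Two or more prior felony convictions (+$7,000 flat): $336,760 + $7,000 = $343,760.
Defendant has surrendered passport (−25%): $343,760 × 0.75 = $257,820.
Defendant has an active warrant in another jurisdiction (+50%): $257,820 × 1.5 = $386,730.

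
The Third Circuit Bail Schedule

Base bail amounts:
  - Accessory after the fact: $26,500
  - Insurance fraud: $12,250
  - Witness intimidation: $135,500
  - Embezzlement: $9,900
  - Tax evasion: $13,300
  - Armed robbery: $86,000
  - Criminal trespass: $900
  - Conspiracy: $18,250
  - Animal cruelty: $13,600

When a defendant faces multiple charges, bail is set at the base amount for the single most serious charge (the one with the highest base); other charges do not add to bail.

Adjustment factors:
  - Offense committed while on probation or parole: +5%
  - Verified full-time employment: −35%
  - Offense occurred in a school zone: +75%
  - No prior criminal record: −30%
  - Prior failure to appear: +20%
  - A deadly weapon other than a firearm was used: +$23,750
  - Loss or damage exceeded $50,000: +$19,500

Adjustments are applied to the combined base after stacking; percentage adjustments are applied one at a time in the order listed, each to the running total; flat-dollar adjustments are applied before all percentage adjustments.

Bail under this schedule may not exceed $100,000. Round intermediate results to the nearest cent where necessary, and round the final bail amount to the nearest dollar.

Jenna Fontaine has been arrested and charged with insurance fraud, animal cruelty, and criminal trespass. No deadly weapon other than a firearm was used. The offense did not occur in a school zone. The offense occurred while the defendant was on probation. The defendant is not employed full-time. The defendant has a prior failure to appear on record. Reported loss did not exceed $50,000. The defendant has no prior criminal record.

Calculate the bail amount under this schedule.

$11,995

Base amounts from the schedule: insurance fraud $12,250; animal cruelty $13,600; criminal trespass $900.
Stacking rule: use the highest base only. Highest is animal cruelty at $13,600. Combined base = $13,600.
Offense committed while on probation or parole (+5%): $13,600 × 1.05 = $14,280.
No prior criminal record (−30%): $14,280 × 0.7 = $9,996.
Prior failure to appear (+20%): $9,996 × 1.2 = $11,995.20.
$11,995.20 is within the $100,000 maximum.
Rounded to the nearest dollar: $11,995.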